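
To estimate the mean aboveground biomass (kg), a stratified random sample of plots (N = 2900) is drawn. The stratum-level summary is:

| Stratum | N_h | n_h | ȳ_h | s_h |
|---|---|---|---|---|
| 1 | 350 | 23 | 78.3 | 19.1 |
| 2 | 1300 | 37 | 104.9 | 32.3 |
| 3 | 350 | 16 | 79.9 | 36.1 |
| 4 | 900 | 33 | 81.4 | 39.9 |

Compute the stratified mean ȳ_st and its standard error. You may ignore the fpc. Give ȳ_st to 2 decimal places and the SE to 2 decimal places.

ȳ_st = Σ W_h ȳ_h = (350·78.3 + 1300·104.9 + 350·79.9 + 900·81.4)/2900 = 91.37931
V̂(ȳ_st) = Σ W_h² s_h²/n_h, with W_h = N_h/N and N = 2900:
  stratum 1: (350/2900)²·19.1²/23 = 0.231036
  stratum 2: (1300/2900)²·32.3²/37 = 5.66623
  stratum 3: (350/2900)²·36.1²/16 = 1.18641
  stratum 4: (900/2900)²·39.9²/33 = 4.64645
V̂(ȳ_st) = 11.7301
SE(ȳ_st) = √11.7301 = 3.42493

ȳ_st ≈ 91.38, SE ≈ 3.42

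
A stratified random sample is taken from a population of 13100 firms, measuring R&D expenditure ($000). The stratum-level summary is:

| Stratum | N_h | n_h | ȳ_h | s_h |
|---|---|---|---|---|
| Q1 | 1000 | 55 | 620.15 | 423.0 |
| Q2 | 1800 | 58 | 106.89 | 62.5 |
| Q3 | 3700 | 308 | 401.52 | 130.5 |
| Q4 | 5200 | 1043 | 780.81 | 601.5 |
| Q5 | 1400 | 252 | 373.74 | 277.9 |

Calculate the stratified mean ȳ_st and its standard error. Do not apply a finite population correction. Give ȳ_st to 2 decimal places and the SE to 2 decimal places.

ȳ_st ≈ 525.31, SE ≈ 9.10

ȳ_st = Σ W_h ȳ_h = (1000·620.15 + 1800·106.89 + 3700·401.52 + 5200·780.81 + 1400·373.74)/13100 = 525.31481
V̂(ȳ_st) = Σ W_h² s_h²/n_h, with W_h = N_h/N and N = 13100:
  stratum Q1: (1000/13100)²·423.0²/55 = 18.9573
  stratum Q2: (1800/13100)²·62.5²/58 = 1.27155
  stratum Q3: (3700/13100)²·130.5²/308 = 4.41094
  stratum Q4: (5200/13100)²·601.5²/1043 = 54.6577
  stratum Q5: (1400/13100)²·277.9²/252 = 3.50018
V̂(ȳ_st) = 82.7976
SE(ȳ_st) = √82.7976 = 9.09932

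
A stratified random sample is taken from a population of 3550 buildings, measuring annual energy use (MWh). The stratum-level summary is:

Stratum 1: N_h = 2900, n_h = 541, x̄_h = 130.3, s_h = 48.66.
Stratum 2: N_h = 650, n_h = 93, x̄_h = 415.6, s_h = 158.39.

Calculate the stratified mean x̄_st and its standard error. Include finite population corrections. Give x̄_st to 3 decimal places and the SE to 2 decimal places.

x̄_st ≈ 182.538, SE ≈ 3.18

x̄_st = Σ W_h x̄_h = (2900·130.3 + 650·415.6)/3550 = 182.53803
V̂(x̄_st) = Σ W_h² (1 − n_h/N_h) s_h²/n_h, with W_h = N_h/N and N = 3550:
  stratum 1: (2900/3550)²·(1 − 541/2900)·48.66²/541 = 2.37583
  stratum 2: (650/3550)²·(1 − 93/650)·158.39²/93 = 7.74969
V̂(x̄_st) = 10.1255
SE(x̄_st) = √10.1255 = 3.18206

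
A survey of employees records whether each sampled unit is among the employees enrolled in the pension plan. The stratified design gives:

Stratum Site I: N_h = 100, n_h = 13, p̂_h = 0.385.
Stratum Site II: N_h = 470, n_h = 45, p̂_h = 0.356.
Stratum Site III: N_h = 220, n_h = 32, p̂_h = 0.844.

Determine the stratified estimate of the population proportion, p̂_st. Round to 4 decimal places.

N = 790; stratum weights W_h = N_h/N.
p̂_st = Σ W_h p̂_h = (100·0.385 + 470·0.356 + 220·0.844)/790 = 0.49557

p̂_st ≈ 0.4956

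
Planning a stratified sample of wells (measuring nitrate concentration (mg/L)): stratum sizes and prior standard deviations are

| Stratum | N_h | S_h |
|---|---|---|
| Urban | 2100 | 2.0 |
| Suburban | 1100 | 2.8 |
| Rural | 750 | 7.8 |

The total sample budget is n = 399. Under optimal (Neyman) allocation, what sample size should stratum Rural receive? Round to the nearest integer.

Neyman allocation: n_h = n · N_h S_h / Σ N_i S_i, with n = 399.
  stratum Urban: N_h·S_h = 2100·2.0 = 4200.00
  stratum Suburban: N_h·S_h = 1100·2.8 = 3080.00
  stratum Rural: N_h·S_h = 750·7.8 = 5850.00
Σ N_h S_h = 13130.00
n for stratum Rural = 399·5850.00/13130.00 = 177.772 → 178

178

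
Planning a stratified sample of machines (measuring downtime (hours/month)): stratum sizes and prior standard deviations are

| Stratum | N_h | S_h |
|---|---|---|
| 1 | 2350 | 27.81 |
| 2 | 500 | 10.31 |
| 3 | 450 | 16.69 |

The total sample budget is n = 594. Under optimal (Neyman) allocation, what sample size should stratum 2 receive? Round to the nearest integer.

Neyman allocation: n_h = n · N_h S_h / Σ N_i S_i, with n = 594.
  stratum 1: N_h·S_h = 2350·27.81 = 65353.50
  stratum 2: N_h·S_h = 500·10.31 = 5155.00
  stratum 3: N_h·S_h = 450·16.69 = 7510.50
Σ N_h S_h = 78019.00
n for stratum 2 = 594·5155.00/78019.00 = 39.248 → 39

39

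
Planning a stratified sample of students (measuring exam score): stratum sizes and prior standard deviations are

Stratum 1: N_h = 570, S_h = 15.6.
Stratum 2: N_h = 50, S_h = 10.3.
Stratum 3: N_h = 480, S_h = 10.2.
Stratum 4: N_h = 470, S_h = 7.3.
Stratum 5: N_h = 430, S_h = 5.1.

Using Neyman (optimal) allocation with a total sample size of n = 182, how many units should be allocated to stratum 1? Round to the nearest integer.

Neyman allocation: n_h = n · N_h S_h / Σ N_i S_i, with n = 182.
  stratum 1: N_h·S_h = 570·15.6 = 8892.00
  stratum 2: N_h·S_h = 50·10.3 = 515.00
  stratum 3: N_h·S_h = 480·10.2 = 4896.00
  stratum 4: N_h·S_h = 470·7.3 = 3431.00
  stratum 5: N_h·S_h = 430·5.1 = 2193.00
Σ N_h S_h = 19927.00
n for stratum 1 = 182·8892.00/19927.00 = 81.214 → 81

81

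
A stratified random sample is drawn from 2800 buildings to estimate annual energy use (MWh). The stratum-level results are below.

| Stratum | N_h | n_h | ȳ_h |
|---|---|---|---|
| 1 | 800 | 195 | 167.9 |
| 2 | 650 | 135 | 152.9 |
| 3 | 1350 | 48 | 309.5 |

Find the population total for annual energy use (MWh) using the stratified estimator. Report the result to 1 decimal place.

τ̂_st = Σ N_h ȳ_h = 800·167.9 + 650·152.9 + 1350·309.5 = 651530.0

τ̂_st ≈ 651530.0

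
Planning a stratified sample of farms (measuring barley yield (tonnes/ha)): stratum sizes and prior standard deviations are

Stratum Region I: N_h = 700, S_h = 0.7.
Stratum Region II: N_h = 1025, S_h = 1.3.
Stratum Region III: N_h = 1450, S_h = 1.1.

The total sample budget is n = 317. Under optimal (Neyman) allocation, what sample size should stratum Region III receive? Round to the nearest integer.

148

Neyman allocation: n_h = n · N_h S_h / Σ N_i S_i, with n = 317.
  stratum Region I: N_h·S_h = 700·0.7 = 490.00
  stratum Region II: N_h·S_h = 1025·1.3 = 1332.50
  stratum Region III: N_h·S_h = 1450·1.1 = 1595.00
Σ N_h S_h = 3417.50
n for stratum Region III = 317·1595.00/3417.50 = 147.949 → 148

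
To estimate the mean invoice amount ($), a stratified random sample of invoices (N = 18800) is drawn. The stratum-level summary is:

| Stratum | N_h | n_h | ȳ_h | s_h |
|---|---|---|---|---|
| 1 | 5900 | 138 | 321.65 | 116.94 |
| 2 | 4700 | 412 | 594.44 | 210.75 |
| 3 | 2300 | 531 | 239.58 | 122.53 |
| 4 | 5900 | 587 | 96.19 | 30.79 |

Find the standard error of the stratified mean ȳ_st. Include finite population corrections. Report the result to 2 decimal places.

SE(ȳ_st) ≈ 4.02

V̂(ȳ_st) = Σ W_h² (1 − n_h/N_h) s_h²/n_h, with W_h = N_h/N and N = 18800:
  stratum 1: (5900/18800)²·(1 − 138/5900)·116.94²/138 = 9.5314
  stratum 2: (4700/18800)²·(1 − 412/4700)·210.75²/412 = 6.14717
  stratum 3: (2300/18800)²·(1 − 531/2300)·122.53²/531 = 0.325485
  stratum 4: (5900/18800)²·(1 − 587/5900)·30.79²/587 = 0.143238
V̂(ȳ_st) = 16.1473
SE(ȳ_st) = √16.1473 = 4.01837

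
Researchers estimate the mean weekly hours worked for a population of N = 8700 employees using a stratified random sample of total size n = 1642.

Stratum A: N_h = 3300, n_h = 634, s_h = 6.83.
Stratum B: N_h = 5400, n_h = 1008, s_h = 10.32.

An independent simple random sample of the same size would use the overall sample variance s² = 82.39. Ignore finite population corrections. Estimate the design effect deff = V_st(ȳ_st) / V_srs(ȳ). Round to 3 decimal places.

V̂(ȳ_st) = Σ W_h² s_h²/n_h, with W_h = N_h/N and N = 8700:
  stratum A: (3300/8700)²·6.83²/634 = 0.0105862
  stratum B: (5400/8700)²·10.32²/1008 = 0.040705
V_st = 0.0512912
V_srs = s²/n = 82.39/1642 = 0.0501766
deff = V_st / V_srs = 0.0512912/0.0501766 = 1.0222

deff ≈ 1.022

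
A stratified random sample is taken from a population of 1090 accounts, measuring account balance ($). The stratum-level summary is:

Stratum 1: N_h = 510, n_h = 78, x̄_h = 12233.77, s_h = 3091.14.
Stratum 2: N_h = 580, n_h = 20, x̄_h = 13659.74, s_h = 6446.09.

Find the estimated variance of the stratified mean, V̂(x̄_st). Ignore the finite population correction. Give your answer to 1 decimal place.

V̂(x̄_st) = Σ W_h² s_h²/n_h, with W_h = N_h/N and N = 1090:
  stratum 1: (510/1090)²·3091.14²/78 = 26818.2
  stratum 2: (580/1090)²·6446.09²/20 = 588255
V̂(x̄_st) = 615073

V̂(x̄_st) ≈ 615073.4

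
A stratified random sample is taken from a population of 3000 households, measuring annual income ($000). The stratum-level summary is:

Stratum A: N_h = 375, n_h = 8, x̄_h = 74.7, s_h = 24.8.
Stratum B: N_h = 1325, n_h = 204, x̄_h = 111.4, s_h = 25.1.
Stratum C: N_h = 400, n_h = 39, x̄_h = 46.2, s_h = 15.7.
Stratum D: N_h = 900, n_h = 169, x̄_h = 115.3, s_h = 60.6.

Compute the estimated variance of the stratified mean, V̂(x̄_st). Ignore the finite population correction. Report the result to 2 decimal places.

V̂(x̄_st) ≈ 3.87

V̂(x̄_st) = Σ W_h² s_h²/n_h, with W_h = N_h/N and N = 3000:
  stratum A: (375/3000)²·24.8²/8 = 1.20125
  stratum B: (1325/3000)²·25.1²/204 = 0.60243
  stratum C: (400/3000)²·15.7²/39 = 0.11236
  stratum D: (900/3000)²·60.6²/169 = 1.95569
V̂(x̄_st) = 3.87173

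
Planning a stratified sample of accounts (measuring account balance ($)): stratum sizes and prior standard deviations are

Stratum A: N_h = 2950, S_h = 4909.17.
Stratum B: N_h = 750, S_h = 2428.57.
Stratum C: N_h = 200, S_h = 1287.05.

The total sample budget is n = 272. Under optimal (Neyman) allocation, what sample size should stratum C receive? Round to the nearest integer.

4

Neyman allocation: n_h = n · N_h S_h / Σ N_i S_i, with n = 272.
  stratum A: N_h·S_h = 2950·4909.17 = 14482051.50
  stratum B: N_h·S_h = 750·2428.57 = 1821427.50
  stratum C: N_h·S_h = 200·1287.05 = 257410.00
Σ N_h S_h = 16560889.00
n for stratum C = 272·257410.00/16560889.00 = 4.228 → 4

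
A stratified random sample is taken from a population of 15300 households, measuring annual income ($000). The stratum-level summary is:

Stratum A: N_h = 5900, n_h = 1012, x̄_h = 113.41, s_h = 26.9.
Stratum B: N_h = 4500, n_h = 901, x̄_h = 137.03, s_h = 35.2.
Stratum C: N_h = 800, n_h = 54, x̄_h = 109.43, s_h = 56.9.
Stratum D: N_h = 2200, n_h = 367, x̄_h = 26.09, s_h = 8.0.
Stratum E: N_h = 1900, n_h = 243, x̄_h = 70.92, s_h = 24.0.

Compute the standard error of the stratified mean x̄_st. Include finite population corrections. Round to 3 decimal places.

V̂(x̄_st) = Σ W_h² (1 − n_h/N_h) s_h²/n_h, with W_h = N_h/N and N = 15300:
  stratum A: (5900/15300)²·(1 − 1012/5900)·26.9²/1012 = 0.0880896
  stratum B: (4500/15300)²·(1 − 901/4500)·35.2²/901 = 0.0951419
  stratum C: (800/15300)²·(1 − 54/800)·56.9²/54 = 0.152854
  stratum D: (2200/15300)²·(1 − 367/2200)·8.0²/367 = 0.00300411
  stratum E: (1900/15300)²·(1 − 243/1900)·24.0²/243 = 0.0318793
V̂(x̄_st) = 0.370969
SE(x̄_st) = √0.370969 = 0.609072

SE(x̄_st) ≈ 0.609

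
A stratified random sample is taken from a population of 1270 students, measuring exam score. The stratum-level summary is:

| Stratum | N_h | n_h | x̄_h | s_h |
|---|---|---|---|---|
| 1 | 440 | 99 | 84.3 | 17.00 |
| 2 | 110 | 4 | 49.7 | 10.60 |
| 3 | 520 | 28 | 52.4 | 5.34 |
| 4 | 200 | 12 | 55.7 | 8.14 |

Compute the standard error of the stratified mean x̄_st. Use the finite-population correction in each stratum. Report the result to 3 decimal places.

V̂(x̄_st) = Σ W_h² (1 − n_h/N_h) s_h²/n_h, with W_h = N_h/N and N = 1270:
  stratum 1: (440/1270)²·(1 − 99/440)·17.00²/99 = 0.271558
  stratum 2: (110/1270)²·(1 − 4/110)·10.60²/4 = 0.203069
  stratum 3: (520/1270)²·(1 − 28/520)·5.34²/28 = 0.161542
  stratum 4: (200/1270)²·(1 − 12/200)·8.14²/12 = 0.128721
V̂(x̄_st) = 0.764889
SE(x̄_st) = √0.764889 = 0.874579

SE(x̄_st) ≈ 0.875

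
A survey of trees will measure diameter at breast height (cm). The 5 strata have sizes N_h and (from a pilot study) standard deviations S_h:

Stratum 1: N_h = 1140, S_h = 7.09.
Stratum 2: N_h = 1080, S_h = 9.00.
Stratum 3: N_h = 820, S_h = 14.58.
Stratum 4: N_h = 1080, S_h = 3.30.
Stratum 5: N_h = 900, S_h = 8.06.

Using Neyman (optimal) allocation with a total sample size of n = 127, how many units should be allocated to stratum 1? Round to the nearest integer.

Neyman allocation: n_h = n · N_h S_h / Σ N_i S_i, with n = 127.
  stratum 1: N_h·S_h = 1140·7.09 = 8082.60
  stratum 2: N_h·S_h = 1080·9.00 = 9720.00
  stratum 3: N_h·S_h = 820·14.58 = 11955.60
  stratum 4: N_h·S_h = 1080·3.30 = 3564.00
  stratum 5: N_h·S_h = 900·8.06 = 7254.00
Σ N_h S_h = 40576.20
n for stratum 1 = 127·8082.60/40576.20 = 25.298 → 25

25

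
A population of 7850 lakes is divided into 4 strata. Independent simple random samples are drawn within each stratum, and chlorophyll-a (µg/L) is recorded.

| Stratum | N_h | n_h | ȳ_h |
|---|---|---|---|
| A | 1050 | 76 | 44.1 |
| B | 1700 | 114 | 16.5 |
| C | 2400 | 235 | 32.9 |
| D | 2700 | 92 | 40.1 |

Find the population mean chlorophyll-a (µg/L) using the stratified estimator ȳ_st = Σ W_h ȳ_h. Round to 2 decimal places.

ȳ_st ≈ 33.32

N = Σ N_h = 7850. Stratum weights W_h = N_h/N.
ȳ_st = (1050·44.1 + 1700·16.5 + 2400·32.9 + 2700·40.1) / 7850 = 33.3229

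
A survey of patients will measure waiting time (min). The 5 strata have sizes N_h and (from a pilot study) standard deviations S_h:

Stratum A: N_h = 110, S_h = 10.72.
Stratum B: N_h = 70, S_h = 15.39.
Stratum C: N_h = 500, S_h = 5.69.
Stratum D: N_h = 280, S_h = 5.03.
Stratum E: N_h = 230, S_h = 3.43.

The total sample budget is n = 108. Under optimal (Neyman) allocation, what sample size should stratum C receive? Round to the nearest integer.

Neyman allocation: n_h = n · N_h S_h / Σ N_i S_i, with n = 108.
  stratum A: N_h·S_h = 110·10.72 = 1179.20
  stratum B: N_h·S_h = 70·15.39 = 1077.30
  stratum C: N_h·S_h = 500·5.69 = 2845.00
  stratum D: N_h·S_h = 280·5.03 = 1408.40
  stratum E: N_h·S_h = 230·3.43 = 788.90
Σ N_h S_h = 7298.80
n for stratum C = 108·2845.00/7298.80 = 42.097 → 42

42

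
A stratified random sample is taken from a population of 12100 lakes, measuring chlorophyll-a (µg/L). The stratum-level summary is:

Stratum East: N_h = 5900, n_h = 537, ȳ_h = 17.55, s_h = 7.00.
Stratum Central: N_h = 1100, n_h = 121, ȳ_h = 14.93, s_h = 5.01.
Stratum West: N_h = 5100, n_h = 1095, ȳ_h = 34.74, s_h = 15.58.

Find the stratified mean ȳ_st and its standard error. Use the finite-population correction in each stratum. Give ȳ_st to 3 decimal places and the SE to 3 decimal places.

ȳ_st ≈ 24.557, SE ≈ 0.228

ȳ_st = Σ W_h ȳ_h = (5900·17.55 + 1100·14.93 + 5100·34.74)/12100 = 24.55719
V̂(ȳ_st) = Σ W_h² (1 − n_h/N_h) s_h²/n_h, with W_h = N_h/N and N = 12100:
  stratum East: (5900/12100)²·(1 − 537/5900)·7.00²/537 = 0.0197202
  stratum Central: (1100/12100)²·(1 − 121/1100)·5.01²/121 = 0.00152579
  stratum West: (5100/12100)²·(1 − 1095/5100)·15.58²/1095 = 0.0309259
V̂(ȳ_st) = 0.0521719
SE(ȳ_st) = √0.0521719 = 0.228412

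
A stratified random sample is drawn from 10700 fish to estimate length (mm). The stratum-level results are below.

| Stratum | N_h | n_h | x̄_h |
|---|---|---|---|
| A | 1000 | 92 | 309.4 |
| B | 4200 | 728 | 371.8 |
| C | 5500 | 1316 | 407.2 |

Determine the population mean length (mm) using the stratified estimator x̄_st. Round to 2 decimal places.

N = Σ N_h = 10700. Stratum weights W_h = N_h/N.
x̄_st = (1000·309.4 + 4200·371.8 + 5500·407.2) / 10700 = 384.1645

x̄_st ≈ 384.16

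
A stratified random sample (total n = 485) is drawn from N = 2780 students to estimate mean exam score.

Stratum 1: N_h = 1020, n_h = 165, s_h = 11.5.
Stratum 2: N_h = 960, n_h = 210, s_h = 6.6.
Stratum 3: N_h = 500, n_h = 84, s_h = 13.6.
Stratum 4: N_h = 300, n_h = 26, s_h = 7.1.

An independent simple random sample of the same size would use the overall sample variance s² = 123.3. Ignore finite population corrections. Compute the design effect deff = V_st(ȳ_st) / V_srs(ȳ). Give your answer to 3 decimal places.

V̂(ȳ_st) = Σ W_h² s_h²/n_h, with W_h = N_h/N and N = 2780:
  stratum 1: (1020/2780)²·11.5²/165 = 0.1079
  stratum 2: (960/2780)²·6.6²/210 = 0.0247355
  stratum 3: (500/2780)²·13.6²/84 = 0.0712277
  stratum 4: (300/2780)²·7.1²/26 = 0.0225786
V_st = 0.226442
V_srs = s²/n = 123.3/485 = 0.254227
deff = V_st / V_srs = 0.226442/0.254227 = 0.8907

deff ≈ 0.891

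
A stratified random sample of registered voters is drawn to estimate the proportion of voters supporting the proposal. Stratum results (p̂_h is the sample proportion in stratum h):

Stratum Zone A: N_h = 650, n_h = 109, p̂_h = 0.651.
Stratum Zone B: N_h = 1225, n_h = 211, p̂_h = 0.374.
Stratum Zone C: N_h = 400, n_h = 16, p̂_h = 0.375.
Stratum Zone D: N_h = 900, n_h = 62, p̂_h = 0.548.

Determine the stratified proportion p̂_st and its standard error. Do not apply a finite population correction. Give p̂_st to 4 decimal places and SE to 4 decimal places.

p̂_st ≈ 0.4802, SE ≈ 0.0288

N = 3175; stratum weights W_h = N_h/N.
p̂_st = Σ W_h p̂_h = (650·0.651 + 1225·0.374 + 400·0.375 + 900·0.548)/3175 = 0.48016
V̂(p̂_st) = Σ W_h² p̂_h(1−p̂_h)/(n_h−1):
  stratum Zone A: (650/3175)²·0.651·0.349/108 = 8.81702e-05
  stratum Zone B: (1225/3175)²·0.374·0.626/210 = 0.000165963
  stratum Zone C: (400/3175)²·0.375·0.625/15 = 0.000248
  stratum Zone D: (900/3175)²·0.548·0.452/61 = 0.000326277
V̂(p̂_st) = 0.000828411; SE = √V̂ = 0.0287821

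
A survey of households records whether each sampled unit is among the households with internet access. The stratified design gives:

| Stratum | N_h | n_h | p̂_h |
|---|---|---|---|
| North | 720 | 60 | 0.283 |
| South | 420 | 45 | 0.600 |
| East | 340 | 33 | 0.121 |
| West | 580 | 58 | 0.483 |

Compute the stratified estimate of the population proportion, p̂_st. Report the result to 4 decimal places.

N = 2060; stratum weights W_h = N_h/N.
p̂_st = Σ W_h p̂_h = (720·0.283 + 420·0.600 + 340·0.121 + 580·0.483)/2060 = 0.37720

p̂_st ≈ 0.3772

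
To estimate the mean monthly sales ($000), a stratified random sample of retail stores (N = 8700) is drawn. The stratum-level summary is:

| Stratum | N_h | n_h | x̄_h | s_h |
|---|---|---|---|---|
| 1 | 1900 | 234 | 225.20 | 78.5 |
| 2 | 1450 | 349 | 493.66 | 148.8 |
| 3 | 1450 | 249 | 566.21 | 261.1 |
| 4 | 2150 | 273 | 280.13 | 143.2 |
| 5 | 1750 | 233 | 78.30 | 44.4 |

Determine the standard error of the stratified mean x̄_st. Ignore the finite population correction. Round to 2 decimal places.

SE(x̄_st) ≈ 3.94

V̂(x̄_st) = Σ W_h² s_h²/n_h, with W_h = N_h/N and N = 8700:
  stratum 1: (1900/8700)²·78.5²/234 = 1.25601
  stratum 2: (1450/8700)²·148.8²/349 = 1.76229
  stratum 3: (1450/8700)²·261.1²/249 = 7.60522
  stratum 4: (2150/8700)²·143.2²/273 = 4.58735
  stratum 5: (1750/8700)²·44.4²/233 = 0.342332
V̂(x̄_st) = 15.5532
SE(x̄_st) = √15.5532 = 3.94375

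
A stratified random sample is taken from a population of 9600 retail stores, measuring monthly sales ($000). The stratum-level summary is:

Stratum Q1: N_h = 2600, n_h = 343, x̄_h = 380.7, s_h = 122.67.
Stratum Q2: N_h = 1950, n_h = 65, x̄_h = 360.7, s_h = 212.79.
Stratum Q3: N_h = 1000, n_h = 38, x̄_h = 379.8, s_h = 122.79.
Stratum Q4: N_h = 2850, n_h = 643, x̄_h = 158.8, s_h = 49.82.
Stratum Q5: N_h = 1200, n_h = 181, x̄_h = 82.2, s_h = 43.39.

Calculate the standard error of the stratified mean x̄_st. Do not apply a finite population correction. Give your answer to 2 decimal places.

SE(x̄_st) ≈ 6.06

V̂(x̄_st) = Σ W_h² s_h²/n_h, with W_h = N_h/N and N = 9600:
  stratum Q1: (2600/9600)²·122.67²/343 = 3.21801
  stratum Q2: (1950/9600)²·212.79²/65 = 28.7419
  stratum Q3: (1000/9600)²·122.79²/38 = 4.30527
  stratum Q4: (2850/9600)²·49.82²/643 = 0.340207
  stratum Q5: (1200/9600)²·43.39²/181 = 0.162525
V̂(x̄_st) = 36.7679
SE(x̄_st) = √36.7679 = 6.06366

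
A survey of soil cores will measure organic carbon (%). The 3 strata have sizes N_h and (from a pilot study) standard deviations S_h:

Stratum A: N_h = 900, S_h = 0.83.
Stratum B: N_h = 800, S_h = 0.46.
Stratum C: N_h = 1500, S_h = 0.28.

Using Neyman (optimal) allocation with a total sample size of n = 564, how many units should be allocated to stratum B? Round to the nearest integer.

135

Neyman allocation: n_h = n · N_h S_h / Σ N_i S_i, with n = 564.
  stratum A: N_h·S_h = 900·0.83 = 747.00
  stratum B: N_h·S_h = 800·0.46 = 368.00
  stratum C: N_h·S_h = 1500·0.28 = 420.00
Σ N_h S_h = 1535.00
n for stratum B = 564·368.00/1535.00 = 135.213 → 135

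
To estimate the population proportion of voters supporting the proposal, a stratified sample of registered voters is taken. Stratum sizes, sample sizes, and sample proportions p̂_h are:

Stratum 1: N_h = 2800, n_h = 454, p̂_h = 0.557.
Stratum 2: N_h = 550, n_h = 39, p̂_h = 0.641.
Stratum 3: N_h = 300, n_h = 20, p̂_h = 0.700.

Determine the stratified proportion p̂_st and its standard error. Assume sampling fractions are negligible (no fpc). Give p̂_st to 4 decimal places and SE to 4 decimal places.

p̂_st ≈ 0.5814, SE ≈ 0.0231

N = 3650; stratum weights W_h = N_h/N.
p̂_st = Σ W_h p̂_h = (2800·0.557 + 550·0.641 + 300·0.700)/3650 = 0.58141
V̂(p̂_st) = Σ W_h² p̂_h(1−p̂_h)/(n_h−1):
  stratum 1: (2800/3650)²·0.557·0.443/453 = 0.000320547
  stratum 2: (550/3650)²·0.641·0.359/38 = 0.000137502
  stratum 3: (300/3650)²·0.700·0.300/19 = 7.46659e-05
V̂(p̂_st) = 0.000532714; SE = √V̂ = 0.0230806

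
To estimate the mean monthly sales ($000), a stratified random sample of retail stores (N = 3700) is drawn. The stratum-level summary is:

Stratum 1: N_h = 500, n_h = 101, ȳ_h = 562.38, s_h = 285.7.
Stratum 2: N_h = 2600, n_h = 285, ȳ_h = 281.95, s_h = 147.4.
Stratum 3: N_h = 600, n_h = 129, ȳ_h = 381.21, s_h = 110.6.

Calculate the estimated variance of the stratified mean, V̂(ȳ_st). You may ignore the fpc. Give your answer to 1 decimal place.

V̂(ȳ_st) = Σ W_h² s_h²/n_h, with W_h = N_h/N and N = 3700:
  stratum 1: (500/3700)²·285.7²/101 = 14.7583
  stratum 2: (2600/3700)²·147.4²/285 = 37.6438
  stratum 3: (600/3700)²·110.6²/129 = 2.49356
V̂(ȳ_st) = 54.8956

V̂(ȳ_st) ≈ 54.9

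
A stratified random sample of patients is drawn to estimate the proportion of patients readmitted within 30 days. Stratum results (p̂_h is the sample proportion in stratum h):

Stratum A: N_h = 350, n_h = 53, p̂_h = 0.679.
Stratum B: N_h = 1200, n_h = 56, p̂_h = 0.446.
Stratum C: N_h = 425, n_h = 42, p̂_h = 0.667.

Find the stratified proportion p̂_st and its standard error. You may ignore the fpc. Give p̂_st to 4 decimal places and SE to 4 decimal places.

N = 1975; stratum weights W_h = N_h/N.
p̂_st = Σ W_h p̂_h = (350·0.679 + 1200·0.446 + 425·0.667)/1975 = 0.53485
V̂(p̂_st) = Σ W_h² p̂_h(1−p̂_h)/(n_h−1):
  stratum A: (350/1975)²·0.679·0.321/52 = 0.000131636
  stratum B: (1200/1975)²·0.446·0.554/55 = 0.00165848
  stratum C: (425/1975)²·0.667·0.333/41 = 0.000250859
V̂(p̂_st) = 0.00204097; SE = √V̂ = 0.0451771

p̂_st ≈ 0.5348, SE ≈ 0.0452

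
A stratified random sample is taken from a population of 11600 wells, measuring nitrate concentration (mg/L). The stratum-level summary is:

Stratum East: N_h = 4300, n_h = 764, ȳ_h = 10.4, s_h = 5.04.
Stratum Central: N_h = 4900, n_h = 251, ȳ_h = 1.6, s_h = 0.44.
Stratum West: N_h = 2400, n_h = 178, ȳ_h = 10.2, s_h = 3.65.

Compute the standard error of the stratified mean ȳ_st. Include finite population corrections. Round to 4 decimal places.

SE(ȳ_st) ≈ 0.0828

V̂(ȳ_st) = Σ W_h² (1 − n_h/N_h) s_h²/n_h, with W_h = N_h/N and N = 11600:
  stratum East: (4300/11600)²·(1 − 764/4300)·5.04²/764 = 0.00375692
  stratum Central: (4900/11600)²·(1 − 251/4900)·0.44²/251 = 0.000130578
  stratum West: (2400/11600)²·(1 − 178/2400)·3.65²/178 = 0.00296623
V̂(ȳ_st) = 0.00685373
SE(ȳ_st) = √0.00685373 = 0.0827873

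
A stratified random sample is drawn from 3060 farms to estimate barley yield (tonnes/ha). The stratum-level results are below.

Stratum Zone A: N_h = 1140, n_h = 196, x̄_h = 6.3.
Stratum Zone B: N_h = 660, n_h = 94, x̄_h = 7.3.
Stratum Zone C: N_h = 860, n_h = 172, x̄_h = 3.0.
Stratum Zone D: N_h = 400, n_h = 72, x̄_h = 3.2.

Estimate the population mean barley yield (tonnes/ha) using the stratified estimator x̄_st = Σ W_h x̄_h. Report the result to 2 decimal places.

x̄_st ≈ 5.18

N = Σ N_h = 3060. Stratum weights W_h = N_h/N.
x̄_st = (1140·6.3 + 660·7.3 + 860·3.0 + 400·3.2) / 3060 = 5.1830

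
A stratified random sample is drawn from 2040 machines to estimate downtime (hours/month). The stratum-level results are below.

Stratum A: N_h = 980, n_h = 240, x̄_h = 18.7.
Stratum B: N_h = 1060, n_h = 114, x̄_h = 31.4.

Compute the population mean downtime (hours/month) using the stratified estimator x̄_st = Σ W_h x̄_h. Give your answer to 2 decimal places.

x̄_st ≈ 25.30

N = Σ N_h = 2040. Stratum weights W_h = N_h/N.
x̄_st = (980·18.7 + 1060·31.4) / 2040 = 25.2990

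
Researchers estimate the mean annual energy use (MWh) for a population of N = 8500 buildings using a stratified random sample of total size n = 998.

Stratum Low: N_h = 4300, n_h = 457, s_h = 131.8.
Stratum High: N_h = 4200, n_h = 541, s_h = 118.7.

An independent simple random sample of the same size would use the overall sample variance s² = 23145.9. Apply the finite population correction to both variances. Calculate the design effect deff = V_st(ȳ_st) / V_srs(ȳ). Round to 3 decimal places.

V̂(ȳ_st) = Σ W_h² (1 − n_h/N_h) s_h²/n_h, with W_h = N_h/N and N = 8500:
  stratum Low: (4300/8500)²·(1 − 457/4300)·131.8²/457 = 8.69392
  stratum High: (4200/8500)²·(1 − 541/4200)·118.7²/541 = 5.5396
V_st = 14.2335
V_srs = (1 − 998/8500)·23145.9/998 = 20.4692
deff = V_st / V_srs = 14.2335/20.4692 = 0.6954

deff ≈ 0.695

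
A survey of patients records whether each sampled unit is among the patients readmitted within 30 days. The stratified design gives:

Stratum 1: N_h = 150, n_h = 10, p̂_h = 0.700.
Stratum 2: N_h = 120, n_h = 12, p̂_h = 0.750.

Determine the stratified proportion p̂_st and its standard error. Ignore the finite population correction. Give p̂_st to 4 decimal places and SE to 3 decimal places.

p̂_st ≈ 0.7222, SE ≈ 0.103

N = 270; stratum weights W_h = N_h/N.
p̂_st = Σ W_h p̂_h = (150·0.700 + 120·0.750)/270 = 0.72222
V̂(p̂_st) = Σ W_h² p̂_h(1−p̂_h)/(n_h−1):
  stratum 1: (150/270)²·0.700·0.300/9 = 0.00720165
  stratum 2: (120/270)²·0.750·0.250/11 = 0.003367
V̂(p̂_st) = 0.0105686; SE = √V̂ = 0.102804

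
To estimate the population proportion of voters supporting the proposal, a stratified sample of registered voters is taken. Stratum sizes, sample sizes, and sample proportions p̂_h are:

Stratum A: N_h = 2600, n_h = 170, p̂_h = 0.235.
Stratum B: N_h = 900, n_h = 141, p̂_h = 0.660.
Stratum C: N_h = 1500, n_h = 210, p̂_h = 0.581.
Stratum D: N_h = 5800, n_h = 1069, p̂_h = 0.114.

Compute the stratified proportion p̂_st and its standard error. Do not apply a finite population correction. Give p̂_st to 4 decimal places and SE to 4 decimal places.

p̂_st ≈ 0.2535, SE ≈ 0.0111

N = 10800; stratum weights W_h = N_h/N.
p̂_st = Σ W_h p̂_h = (2600·0.235 + 900·0.660 + 1500·0.581 + 5800·0.114)/10800 = 0.25349
V̂(p̂_st) = Σ W_h² p̂_h(1−p̂_h)/(n_h−1):
  stratum A: (2600/10800)²·0.235·0.765/169 = 6.16512e-05
  stratum B: (900/10800)²·0.660·0.340/140 = 1.1131e-05
  stratum C: (1500/10800)²·0.581·0.419/209 = 2.24687e-05
  stratum D: (5800/10800)²·0.114·0.886/1068 = 2.72757e-05
V̂(p̂_st) = 0.000122527; SE = √V̂ = 0.0110692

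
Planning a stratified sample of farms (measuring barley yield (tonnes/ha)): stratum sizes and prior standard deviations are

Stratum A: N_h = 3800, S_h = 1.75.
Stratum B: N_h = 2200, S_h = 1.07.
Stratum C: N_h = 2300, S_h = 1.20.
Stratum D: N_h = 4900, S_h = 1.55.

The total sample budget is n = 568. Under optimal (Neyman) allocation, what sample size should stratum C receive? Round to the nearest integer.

81

Neyman allocation: n_h = n · N_h S_h / Σ N_i S_i, with n = 568.
  stratum A: N_h·S_h = 3800·1.75 = 6650.00
  stratum B: N_h·S_h = 2200·1.07 = 2354.00
  stratum C: N_h·S_h = 2300·1.20 = 2760.00
  stratum D: N_h·S_h = 4900·1.55 = 7595.00
Σ N_h S_h = 19359.00
n for stratum C = 568·2760.00/19359.00 = 80.979 → 81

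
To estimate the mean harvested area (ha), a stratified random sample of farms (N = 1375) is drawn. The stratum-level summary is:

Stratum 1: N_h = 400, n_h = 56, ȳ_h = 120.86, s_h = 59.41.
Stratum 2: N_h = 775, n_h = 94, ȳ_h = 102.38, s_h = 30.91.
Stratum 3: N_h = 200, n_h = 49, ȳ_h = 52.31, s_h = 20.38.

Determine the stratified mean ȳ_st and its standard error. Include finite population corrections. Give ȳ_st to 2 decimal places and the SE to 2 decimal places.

ȳ_st ≈ 100.47, SE ≈ 2.75

ȳ_st = Σ W_h ȳ_h = (400·120.86 + 775·102.38 + 200·52.31)/1375 = 100.47309
V̂(ȳ_st) = Σ W_h² (1 − n_h/N_h) s_h²/n_h, with W_h = N_h/N and N = 1375:
  stratum 1: (400/1375)²·(1 − 56/400)·59.41²/56 = 4.58716
  stratum 2: (775/1375)²·(1 − 94/775)·30.91²/94 = 2.83735
  stratum 3: (200/1375)²·(1 − 49/200)·20.38²/49 = 0.135398
V̂(ȳ_st) = 7.55992
SE(ȳ_st) = √7.55992 = 2.74953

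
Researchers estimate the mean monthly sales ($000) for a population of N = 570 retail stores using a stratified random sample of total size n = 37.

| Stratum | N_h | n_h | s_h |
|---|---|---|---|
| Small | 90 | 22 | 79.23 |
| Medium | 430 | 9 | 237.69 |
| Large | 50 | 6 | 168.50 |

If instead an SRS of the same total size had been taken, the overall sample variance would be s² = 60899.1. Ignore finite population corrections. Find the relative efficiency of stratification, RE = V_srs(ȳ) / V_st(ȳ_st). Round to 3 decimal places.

RE ≈ 0.455

V̂(ȳ_st) = Σ W_h² s_h²/n_h, with W_h = N_h/N and N = 570:
  stratum Small: (90/570)²·79.23²/22 = 7.11364
  stratum Medium: (430/570)²·237.69²/9 = 3572.45
  stratum Large: (50/570)²·168.50²/6 = 36.4115
V_st = 3615.98
V_srs = s²/n = 60899.1/37 = 1645.92
Relative efficiency = V_srs / V_st = 1645.92/3615.98 = 0.4552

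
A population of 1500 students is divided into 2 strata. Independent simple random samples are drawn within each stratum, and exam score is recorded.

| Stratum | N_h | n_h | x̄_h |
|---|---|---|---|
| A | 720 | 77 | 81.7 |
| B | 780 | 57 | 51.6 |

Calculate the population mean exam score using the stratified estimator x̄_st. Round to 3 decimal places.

N = Σ N_h = 1500. Stratum weights W_h = N_h/N.
x̄_st = (720·81.7 + 780·51.6) / 1500 = 66.04800

x̄_st ≈ 66.048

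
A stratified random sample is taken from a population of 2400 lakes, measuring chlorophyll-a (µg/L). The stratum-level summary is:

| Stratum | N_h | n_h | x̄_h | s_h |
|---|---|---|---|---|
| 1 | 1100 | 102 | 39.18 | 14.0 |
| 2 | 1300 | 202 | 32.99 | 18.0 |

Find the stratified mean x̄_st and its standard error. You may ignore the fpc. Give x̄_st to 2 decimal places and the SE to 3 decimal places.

x̄_st ≈ 35.83, SE ≈ 0.935

x̄_st = Σ W_h x̄_h = (1100·39.18 + 1300·32.99)/2400 = 35.82708
V̂(x̄_st) = Σ W_h² s_h²/n_h, with W_h = N_h/N and N = 2400:
  stratum 1: (1100/2400)²·14.0²/102 = 0.403663
  stratum 2: (1300/2400)²·18.0²/202 = 0.470606
V̂(x̄_st) = 0.874269
SE(x̄_st) = √0.874269 = 0.935024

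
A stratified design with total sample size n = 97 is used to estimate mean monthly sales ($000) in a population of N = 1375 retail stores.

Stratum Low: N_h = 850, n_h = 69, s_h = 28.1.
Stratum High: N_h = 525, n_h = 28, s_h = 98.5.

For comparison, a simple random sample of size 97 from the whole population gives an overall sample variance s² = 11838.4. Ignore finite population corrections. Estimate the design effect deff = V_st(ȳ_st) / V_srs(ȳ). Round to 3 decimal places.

deff ≈ 0.450

V̂(ȳ_st) = Σ W_h² s_h²/n_h, with W_h = N_h/N and N = 1375:
  stratum Low: (850/1375)²·28.1²/69 = 4.37317
  stratum High: (525/1375)²·98.5²/28 = 50.5158
V_st = 54.889
V_srs = s²/n = 11838.4/97 = 122.045
deff = V_st / V_srs = 54.889/122.045 = 0.4497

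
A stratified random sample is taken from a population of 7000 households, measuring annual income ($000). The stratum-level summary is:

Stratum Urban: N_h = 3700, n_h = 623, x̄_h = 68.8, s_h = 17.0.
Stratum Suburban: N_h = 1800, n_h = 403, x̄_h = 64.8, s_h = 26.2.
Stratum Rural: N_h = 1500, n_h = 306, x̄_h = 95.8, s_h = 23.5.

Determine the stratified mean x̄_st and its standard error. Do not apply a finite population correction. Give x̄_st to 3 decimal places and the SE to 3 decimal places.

x̄_st ≈ 73.557, SE ≈ 0.570

x̄_st = Σ W_h x̄_h = (3700·68.8 + 1800·64.8 + 1500·95.8)/7000 = 73.55714
V̂(x̄_st) = Σ W_h² s_h²/n_h, with W_h = N_h/N and N = 7000:
  stratum Urban: (3700/7000)²·17.0²/623 = 0.129604
  stratum Suburban: (1800/7000)²·26.2²/403 = 0.112628
  stratum Rural: (1500/7000)²·23.5²/306 = 0.0828706
V̂(x̄_st) = 0.325102
SE(x̄_st) = √0.325102 = 0.570177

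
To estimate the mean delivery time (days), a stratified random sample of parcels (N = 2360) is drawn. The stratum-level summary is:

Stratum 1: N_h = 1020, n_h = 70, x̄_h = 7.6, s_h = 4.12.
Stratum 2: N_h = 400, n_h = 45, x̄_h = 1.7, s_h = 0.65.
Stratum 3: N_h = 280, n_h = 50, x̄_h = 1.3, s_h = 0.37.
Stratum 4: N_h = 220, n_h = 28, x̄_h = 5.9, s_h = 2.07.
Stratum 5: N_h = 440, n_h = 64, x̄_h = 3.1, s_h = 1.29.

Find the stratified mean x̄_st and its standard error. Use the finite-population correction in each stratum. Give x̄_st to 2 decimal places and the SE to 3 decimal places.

x̄_st = Σ W_h x̄_h = (1020·7.6 + 400·1.7 + 280·1.3 + 220·5.9 + 440·3.1)/2360 = 4.85508
V̂(x̄_st) = Σ W_h² (1 − n_h/N_h) s_h²/n_h, with W_h = N_h/N and N = 2360:
  stratum 1: (1020/2360)²·(1 − 70/1020)·4.12²/70 = 0.0421887
  stratum 2: (400/2360)²·(1 − 45/400)·0.65²/45 = 0.000239375
  stratum 3: (280/2360)²·(1 − 50/280)·0.37²/50 = 3.16589e-05
  stratum 4: (220/2360)²·(1 − 28/220)·2.07²/28 = 0.0011606
  stratum 5: (440/2360)²·(1 − 64/440)·1.29²/64 = 0.000772353
V̂(x̄_st) = 0.0443927
SE(x̄_st) = √0.0443927 = 0.210696

x̄_st ≈ 4.86, SE ≈ 0.211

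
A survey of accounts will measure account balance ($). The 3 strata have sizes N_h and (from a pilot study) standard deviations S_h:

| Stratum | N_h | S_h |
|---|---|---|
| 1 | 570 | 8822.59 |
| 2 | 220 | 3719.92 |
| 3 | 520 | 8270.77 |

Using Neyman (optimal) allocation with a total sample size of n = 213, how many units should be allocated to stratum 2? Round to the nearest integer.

17

Neyman allocation: n_h = n · N_h S_h / Σ N_i S_i, with n = 213.
  stratum 1: N_h·S_h = 570·8822.59 = 5028876.30
  stratum 2: N_h·S_h = 220·3719.92 = 818382.40
  stratum 3: N_h·S_h = 520·8270.77 = 4300800.40
Σ N_h S_h = 10148059.10
n for stratum 2 = 213·818382.40/10148059.10 = 17.177 → 17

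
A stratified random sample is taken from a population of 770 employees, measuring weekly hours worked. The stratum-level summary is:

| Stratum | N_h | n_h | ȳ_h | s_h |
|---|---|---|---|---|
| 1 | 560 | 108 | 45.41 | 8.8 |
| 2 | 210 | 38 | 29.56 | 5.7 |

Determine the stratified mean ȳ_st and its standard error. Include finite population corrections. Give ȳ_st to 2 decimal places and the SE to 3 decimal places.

ȳ_st = Σ W_h ȳ_h = (560·45.41 + 210·29.56)/770 = 41.08727
V̂(ȳ_st) = Σ W_h² (1 − n_h/N_h) s_h²/n_h, with W_h = N_h/N and N = 770:
  stratum 1: (560/770)²·(1 − 108/560)·8.8²/108 = 0.306116
  stratum 2: (210/770)²·(1 − 38/210)·5.7²/38 = 0.0520874
V̂(ȳ_st) = 0.358204
SE(ȳ_st) = √0.358204 = 0.598501

ȳ_st ≈ 41.09, SE ≈ 0.599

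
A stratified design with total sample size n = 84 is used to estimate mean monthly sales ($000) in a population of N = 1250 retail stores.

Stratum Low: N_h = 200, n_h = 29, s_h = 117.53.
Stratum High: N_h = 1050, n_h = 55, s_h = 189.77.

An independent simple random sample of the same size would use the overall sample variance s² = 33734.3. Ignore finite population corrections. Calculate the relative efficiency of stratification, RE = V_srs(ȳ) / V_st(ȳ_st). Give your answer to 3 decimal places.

V̂(ȳ_st) = Σ W_h² s_h²/n_h, with W_h = N_h/N and N = 1250:
  stratum Low: (200/1250)²·117.53²/29 = 12.1938
  stratum High: (1050/1250)²·189.77²/55 = 462.01
V_st = 474.203
V_srs = s²/n = 33734.3/84 = 401.599
Relative efficiency = V_srs / V_st = 401.599/474.203 = 0.8469

RE ≈ 0.847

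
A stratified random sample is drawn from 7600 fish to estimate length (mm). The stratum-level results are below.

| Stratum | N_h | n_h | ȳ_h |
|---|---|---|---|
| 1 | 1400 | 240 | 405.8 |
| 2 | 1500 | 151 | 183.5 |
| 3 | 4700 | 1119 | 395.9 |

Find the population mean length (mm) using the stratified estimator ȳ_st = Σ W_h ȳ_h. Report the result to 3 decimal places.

N = Σ N_h = 7600. Stratum weights W_h = N_h/N.
ȳ_st = (1400·405.8 + 1500·183.5 + 4700·395.9) / 7600 = 355.80263

ȳ_st ≈ 355.803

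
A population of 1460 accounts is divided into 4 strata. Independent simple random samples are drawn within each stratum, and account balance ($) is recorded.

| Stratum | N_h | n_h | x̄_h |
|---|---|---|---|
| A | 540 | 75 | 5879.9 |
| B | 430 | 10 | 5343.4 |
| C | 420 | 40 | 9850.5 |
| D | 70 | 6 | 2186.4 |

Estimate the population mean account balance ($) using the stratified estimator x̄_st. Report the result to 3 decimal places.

N = Σ N_h = 1460. Stratum weights W_h = N_h/N.
x̄_st = (540·5879.9 + 430·5343.4 + 420·9850.5 + 70·2186.4) / 1460 = 6687.03151

x̄_st ≈ 6687.032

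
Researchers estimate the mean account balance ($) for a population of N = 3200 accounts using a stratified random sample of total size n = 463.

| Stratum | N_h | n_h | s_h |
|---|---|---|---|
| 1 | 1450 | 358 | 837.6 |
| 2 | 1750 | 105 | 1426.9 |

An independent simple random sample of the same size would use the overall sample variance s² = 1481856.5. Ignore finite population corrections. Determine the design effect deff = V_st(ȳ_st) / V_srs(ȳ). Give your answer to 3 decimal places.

V̂(ȳ_st) = Σ W_h² s_h²/n_h, with W_h = N_h/N and N = 3200:
  stratum 1: (1450/3200)²·837.6²/358 = 402.371
  stratum 2: (1750/3200)²·1426.9²/105 = 5799.28
V_st = 6201.65
V_srs = s²/n = 1481856.5/463 = 3200.55
deff = V_st / V_srs = 6201.65/3200.55 = 1.9377

deff ≈ 1.938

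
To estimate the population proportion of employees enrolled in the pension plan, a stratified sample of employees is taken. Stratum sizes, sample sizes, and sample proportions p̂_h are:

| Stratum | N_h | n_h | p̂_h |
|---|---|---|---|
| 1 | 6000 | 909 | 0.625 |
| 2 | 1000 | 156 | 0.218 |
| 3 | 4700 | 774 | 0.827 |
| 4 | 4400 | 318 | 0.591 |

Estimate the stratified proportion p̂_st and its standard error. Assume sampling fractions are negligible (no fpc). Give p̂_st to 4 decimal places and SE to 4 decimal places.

p̂_st ≈ 0.6494, SE ≈ 0.0106

N = 16100; stratum weights W_h = N_h/N.
p̂_st = Σ W_h p̂_h = (6000·0.625 + 1000·0.218 + 4700·0.827 + 4400·0.591)/16100 = 0.64940
V̂(p̂_st) = Σ W_h² p̂_h(1−p̂_h)/(n_h−1):
  stratum 1: (6000/16100)²·0.625·0.375/908 = 3.58489e-05
  stratum 2: (1000/16100)²·0.218·0.782/155 = 4.24307e-06
  stratum 3: (4700/16100)²·0.827·0.173/773 = 1.57731e-05
  stratum 4: (4400/16100)²·0.591·0.409/317 = 5.69515e-05
V̂(p̂_st) = 0.000112817; SE = √V̂ = 0.0106215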